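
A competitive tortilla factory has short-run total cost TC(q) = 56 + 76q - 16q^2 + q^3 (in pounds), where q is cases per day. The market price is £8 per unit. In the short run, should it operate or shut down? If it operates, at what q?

Variable cost is VC = 76q - 16q^2 + q^3, so AVC = VC/q = 76 - 16q + q^2 and MC = dTC/dq = 76 - 32q + 3q^2.
AVC hits its minimum where MC = AVC, at q = 8, giving min AVC = 76 - 16·8 + 8^2 = £12.
Since P = £8 < min AVC = £12, price fails to cover variable cost at any output.
Best response: produce nothing and absorb the £56 fixed cost.

Shut down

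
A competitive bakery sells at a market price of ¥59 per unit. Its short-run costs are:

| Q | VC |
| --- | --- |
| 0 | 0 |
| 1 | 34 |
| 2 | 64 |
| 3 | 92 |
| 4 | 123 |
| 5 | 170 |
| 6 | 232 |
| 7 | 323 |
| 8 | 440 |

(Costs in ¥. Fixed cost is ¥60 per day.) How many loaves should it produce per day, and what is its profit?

Q = 5; profit = ¥65

Profit at each row (π = 59Q − TC): Q=0: -60; Q=1: -35; Q=2: -6; Q=3: 25; Q=4: 53; Q=5: 65; Q=6: 62; Q=7: 30; Q=8: -28.
Profit is maximized at Q = 5. AVC there is 170/5 = ¥34 ≤ P, so producing beats shutting down (which would give -¥60).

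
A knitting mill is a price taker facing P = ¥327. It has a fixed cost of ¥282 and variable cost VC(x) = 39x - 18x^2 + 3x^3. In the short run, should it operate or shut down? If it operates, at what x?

From TC, MC = TC'(x) = 39 - 36x + 9x^2 and AVC = VC/x = 39 - 18x + 3x^2.
The AVC parabola has its vertex at x = 18/6 = 3, where AVC = 39 - 18·3 + 3·3^2 = ¥12.
Because ¥327 ≥ ¥12, revenue can cover variable cost; the firm operates.
Solving P = MC: -288 - 36x + 9x^2 = 0 ⇒ x = -4 or 8. On the upward-sloping branch, x* = 8.
Check: AVC at x = 8 is ¥87 ≤ P, so revenue covers variable cost.
Profit = P·x − TC = 327·8 − 978 = ¥1638.

Produce at x = 8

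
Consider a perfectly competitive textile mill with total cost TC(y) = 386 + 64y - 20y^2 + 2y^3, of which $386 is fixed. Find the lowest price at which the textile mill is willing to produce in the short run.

The shutdown price is the minimum of AVC. VC = 64y - 20y^2 + 2y^3, so AVC = 64 - 20y + 2y^2.
At the minimum of AVC, MC = AVC. MC = 64 - 40y + 6y^2; setting MC = AVC gives 4y^2 - 20y = 0, so y = 5. min AVC = 14.
The firm shuts down for any P below $14.

$14 per unit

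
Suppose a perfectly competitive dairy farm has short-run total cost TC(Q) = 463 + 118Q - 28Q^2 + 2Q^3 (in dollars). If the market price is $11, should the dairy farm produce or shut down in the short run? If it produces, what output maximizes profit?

Variable cost is VC = 118Q - 28Q^2 + 2Q^3, so AVC = VC/Q = 118 - 28Q + 2Q^2 and MC = dTC/dQ = 118 - 56Q + 6Q^2.
The AVC parabola has its vertex at Q = 28/4 = 7, where AVC = 118 - 28·7 + 2·7^2 = $20.
With P < min AVC ($11 < $20), every unit sold adds to the loss.
The firm minimizes its loss by shutting down and losing only its fixed cost of $463.

Shut down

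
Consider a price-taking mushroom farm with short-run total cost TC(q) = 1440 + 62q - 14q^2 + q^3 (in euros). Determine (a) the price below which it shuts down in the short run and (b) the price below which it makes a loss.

Shutdown price = €13; break-even price = €158

Shutdown price = min AVC. AVC = 62 - 14q + q^2, with vertex at q = 7 and minimum €13.
ATC = 1440/q + 62 - 14q + q^2. Setting dATC/dq = −1440/q^2 − 14 + 2q = 0 gives q = 12 (since 2·12^3 − 14·12^2 = 1440).
min ATC = 1440/12 + 62 − 14·12 + 12^2 = €158. That is the break-even price.
Between these two prices the firm operates at a loss; above €158 it earns a profit.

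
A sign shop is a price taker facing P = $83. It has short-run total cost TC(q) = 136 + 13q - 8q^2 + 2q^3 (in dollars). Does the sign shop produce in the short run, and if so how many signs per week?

Strip out fixed cost: VC = 13q - 8q^2 + 2q^3. Then AVC = 13 - 8q + 2q^2 and MC = 13 - 16q + 6q^2.
AVC hits its minimum where MC = AVC, at q = 2, giving min AVC = 13 - 8·2 + 2·2^2 = $5.
Because $83 ≥ $5, revenue can cover variable cost; the firm operates.
Set P = MC: 83 = 13 - 16q + 6q^2 → -70 - 16q + 6q^2 = 0. The roots are q = -7/3 and q = 5; the profit-maximizing output is on the rising part of MC, so q* = 5.
Check: AVC at q = 5 is $23 ≤ P, so revenue covers variable cost.
Profit = P·q − TC = 83·5 − 251 = $164.

Produce at q = 5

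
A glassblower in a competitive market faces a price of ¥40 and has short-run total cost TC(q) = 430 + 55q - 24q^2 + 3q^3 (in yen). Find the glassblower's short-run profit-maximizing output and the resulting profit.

AVC = 55 - 24q + 3q^2; min AVC = ¥7 at q = 4. Since P = ¥40 ≥ min AVC, the firm produces.
MC = 55 - 48q + 9q^2. Setting P = MC and taking the root on the rising branch gives q* = 5.
TR = 40·5 = 200. TC = 430 + 50 = 480. Profit = 200 − 480 = -¥280.
That loss of ¥280 beats the ¥430 the firm would lose by shutting down; producing recovers ¥150 of fixed cost.

Profit = -¥280 at q = 5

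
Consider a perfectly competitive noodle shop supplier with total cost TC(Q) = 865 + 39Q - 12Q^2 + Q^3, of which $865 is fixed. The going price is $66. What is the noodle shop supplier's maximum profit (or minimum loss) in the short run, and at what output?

AVC = 39 - 12Q + Q^2; min AVC = $3 at Q = 6. Since P = $66 ≥ min AVC, the firm produces.
With MC = 39 - 24Q + 3Q^2, P = MC on the upward-sloping part at Q* = 9.
TR = 66·9 = 594. TC = 865 + 108 = 973. Profit = 594 − 973 = -$379.
That loss of $379 beats the $865 the firm would lose by shutting down; producing recovers $486 of fixed cost.

Profit = -$379 at Q = 9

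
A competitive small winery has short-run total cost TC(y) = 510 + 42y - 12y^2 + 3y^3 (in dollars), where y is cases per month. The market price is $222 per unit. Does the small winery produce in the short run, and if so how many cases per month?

Variable cost is VC = 42y - 12y^2 + 3y^3, so AVC = VC/y = 42 - 12y + 3y^2 and MC = dTC/dy = 42 - 24y + 9y^2.
The AVC parabola has its vertex at y = 12/6 = 2, where AVC = 42 - 12·2 + 3·2^2 = $30.
P = $222 exceeds min AVC = $30, so the firm stays open.
Solving P = MC: -180 - 24y + 9y^2 = 0 ⇒ y = -10/3 or 6. On the upward-sloping branch, y* = 6.
Check: AVC at y = 6 is $78 ≤ P, so revenue covers variable cost.
Profit = P·y − TC = 222·6 − 978 = $354.

Produce at y = 6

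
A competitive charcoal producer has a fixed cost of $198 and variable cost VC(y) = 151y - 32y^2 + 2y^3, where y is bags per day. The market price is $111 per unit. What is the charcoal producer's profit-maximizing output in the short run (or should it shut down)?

Produce at y = 10

Variable cost is VC = 151y - 32y^2 + 2y^3, so AVC = VC/y = 151 - 32y + 2y^2 and MC = dTC/dy = 151 - 64y + 6y^2.
AVC hits its minimum where MC = AVC, at y = 8, giving min AVC = 151 - 32·8 + 2·8^2 = $23.
Since P = $111 ≥ min AVC = $23, price covers variable cost and the firm should produce.
P = MC gives 40 - 64y + 6y^2 = 0, with roots 2/3 and 10. Take the larger (rising MC): y* = 10.
Check: AVC at y = 10 is $31 ≤ P, so revenue covers variable cost.
Profit = P·y − TC = 111·10 − 508 = $602.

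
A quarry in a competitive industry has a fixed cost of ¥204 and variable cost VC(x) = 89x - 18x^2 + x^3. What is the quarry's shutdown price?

¥8 per unit

The firm shuts down when price falls below the minimum of average variable cost. AVC = VC/x = 89 - 18x + x^2.
At the minimum of AVC, MC = AVC. MC = 89 - 36x + 3x^2; setting MC = AVC gives 2x^2 - 18x = 0, so x = 9. min AVC = 8.
So the shutdown price is ¥8.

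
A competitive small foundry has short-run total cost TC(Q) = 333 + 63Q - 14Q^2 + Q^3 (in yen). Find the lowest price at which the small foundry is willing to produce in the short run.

The firm shuts down when price falls below the minimum of average variable cost. AVC = VC/Q = 63 - 14Q + Q^2.
At the minimum of AVC, MC = AVC. MC = 63 - 28Q + 3Q^2; setting MC = AVC gives 2Q^2 - 14Q = 0, so Q = 7. min AVC = 14.
The firm shuts down for any P below ¥14.

¥14 per unit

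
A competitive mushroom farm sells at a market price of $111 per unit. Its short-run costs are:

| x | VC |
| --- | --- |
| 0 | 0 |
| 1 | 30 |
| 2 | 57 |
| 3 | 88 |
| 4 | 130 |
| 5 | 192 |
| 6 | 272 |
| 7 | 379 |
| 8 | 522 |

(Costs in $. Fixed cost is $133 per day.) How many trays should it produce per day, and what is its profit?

x = 7; profit = $265

Tabulate TR − TC: x=0: -133; x=1: -52; x=2: 32; x=3: 112; x=4: 181; x=5: 230; x=6: 261; x=7: 265; x=8: 233.
Profit is maximized at x = 7. AVC there is 379/7 = $54.14 ≤ P, so producing beats shutting down (which would give -$133).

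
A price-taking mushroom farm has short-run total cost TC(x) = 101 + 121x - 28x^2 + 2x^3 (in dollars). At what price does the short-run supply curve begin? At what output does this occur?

Short-run supply begins at min AVC. From VC = 121x - 28x^2 + 2x^3, AVC = 121 - 28x + 2x^2.
At the minimum of AVC, MC = AVC. MC = 121 - 56x + 6x^2; setting MC = AVC gives 4x^2 - 28x = 0, so x = 7. min AVC = 23.
For P < $23 the firm produces nothing.

$23 per unit, at x = 7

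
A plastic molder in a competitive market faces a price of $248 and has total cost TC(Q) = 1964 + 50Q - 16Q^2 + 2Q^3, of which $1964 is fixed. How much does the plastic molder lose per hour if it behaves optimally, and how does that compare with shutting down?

Profit = -$344 at Q = 9

AVC = 50 - 16Q + 2Q^2 has its minimum $18 at Q = 4; price $248 clears that bar, so the firm operates.
MC = 50 - 32Q + 6Q^2. Setting P = MC and taking the root on the rising branch gives Q* = 9.
TR = 248·9 = 2232. TC = 1964 + 612 = 2576. Profit = 2232 − 2576 = -$344.
By producing, the firm covers all variable cost plus $1620 of fixed cost; shutting down would lose the full $1964.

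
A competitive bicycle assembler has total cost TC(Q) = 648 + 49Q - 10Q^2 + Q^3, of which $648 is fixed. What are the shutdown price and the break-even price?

Shutdown price = $24; break-even price = $112

Shutdown price = min AVC. AVC = 49 - 10Q + Q^2, with vertex at Q = 5 and minimum $24.
ATC = 648/Q + 49 - 10Q + Q^2. Setting dATC/dQ = −648/Q^2 − 10 + 2Q = 0 gives Q = 9 (since 2·9^3 − 10·9^2 = 648).
min ATC = 648/9 + 49 − 10·9 + 9^2 = $112. That is the break-even price.
Between these two prices the firm operates at a loss; above $112 it earns a profit.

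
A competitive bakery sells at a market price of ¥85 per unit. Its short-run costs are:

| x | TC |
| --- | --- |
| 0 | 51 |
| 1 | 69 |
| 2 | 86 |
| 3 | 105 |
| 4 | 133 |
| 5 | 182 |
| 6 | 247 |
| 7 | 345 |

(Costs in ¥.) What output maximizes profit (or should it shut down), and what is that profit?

x = 6; profit = ¥263

Compute π = P·x − TC at each output: x=0: -51; x=1: 16; x=2: 84; x=3: 150; x=4: 207; x=5: 243; x=6: 263; x=7: 250.
Profit is maximized at x = 6. AVC there is 196/6 = ¥32.67 ≤ P, so producing beats shutting down (which would give -¥51).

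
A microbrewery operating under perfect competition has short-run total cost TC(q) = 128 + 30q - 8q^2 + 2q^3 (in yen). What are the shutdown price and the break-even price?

Shutdown price = ¥22; break-even price = ¥62

Shutdown price = min AVC. AVC = 30 - 8q + 2q^2, with vertex at q = 2 and minimum ¥22.
ATC = 128/q + 30 - 8q + 2q^2. Setting dATC/dq = −128/q^2 − 8 + 4q = 0 gives q = 4 (since 4·4^3 − 8·4^2 = 128).
min ATC = 128/4 + 30 − 8·4 + 2·4^2 = ¥62. That is the break-even price.
Between these two prices the firm operates at a loss; above ¥62 it earns a profit.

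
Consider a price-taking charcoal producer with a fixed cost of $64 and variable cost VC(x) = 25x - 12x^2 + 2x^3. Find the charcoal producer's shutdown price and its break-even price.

Shutdown price = $7; break-even price = $25

Shutdown price = min AVC. AVC = 25 - 12x + 2x^2, with vertex at x = 3 and minimum $7.
ATC = 64/x + 25 - 12x + 2x^2. Setting dATC/dx = −64/x^2 − 12 + 4x = 0 gives x = 4 (since 4·4^3 − 12·4^2 = 64).
min ATC = 64/4 + 25 − 12·4 + 2·4^2 = $25. That is the break-even price.
Between these two prices the firm operates at a loss; above $25 it earns a profit.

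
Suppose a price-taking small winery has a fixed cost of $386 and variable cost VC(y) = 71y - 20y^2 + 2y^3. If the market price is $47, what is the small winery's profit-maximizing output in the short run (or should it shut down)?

Produce at y = 6

Variable cost is VC = 71y - 20y^2 + 2y^3, so AVC = VC/y = 71 - 20y + 2y^2 and MC = dTC/dy = 71 - 40y + 6y^2.
AVC hits its minimum where MC = AVC, at y = 5, giving min AVC = 71 - 20·5 + 2·5^2 = $21.
Because $47 ≥ $21, revenue can cover variable cost; the firm operates.
Set P = MC: 47 = 71 - 40y + 6y^2 → 24 - 40y + 6y^2 = 0. The roots are y = 2/3 and y = 6; the profit-maximizing output is on the rising part of MC, so y* = 6.
Check: AVC at y = 6 is $23 ≤ P, so revenue covers variable cost.
Profit = P·y − TC = 47·6 − 524 = -$242, a loss, but smaller than the $386 fixed cost the firm would lose by shutting down.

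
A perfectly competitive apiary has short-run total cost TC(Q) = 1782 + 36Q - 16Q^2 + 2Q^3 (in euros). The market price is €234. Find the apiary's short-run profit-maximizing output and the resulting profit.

AVC = 36 - 16Q + 2Q^2; min AVC = €4 at Q = 4. Since P = €234 ≥ min AVC, the firm produces.
With MC = 36 - 32Q + 6Q^2, P = MC on the upward-sloping part at Q* = 9.
TR = 234·9 = 2106. TC = 1782 + 486 = 2268. Profit = 2106 − 2268 = -€162.
That loss of €162 beats the €1782 the firm would lose by shutting down; producing recovers €1620 of fixed cost.

Profit = -€162 at Q = 9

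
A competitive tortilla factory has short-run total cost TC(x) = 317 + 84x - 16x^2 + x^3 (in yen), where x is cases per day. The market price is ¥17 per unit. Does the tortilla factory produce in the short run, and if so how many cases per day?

Strip out fixed cost: VC = 84x - 16x^2 + x^3. Then AVC = 84 - 16x + x^2 and MC = 84 - 32x + 3x^2.
AVC is minimized where dAVC/dx = -16 + 2x = 0, at x = 8; min AVC = 84 - 16·8 + 8^2 = ¥20.
P = ¥17 lies below min AVC = ¥20; no output level covers variable cost.
The firm minimizes its loss by shutting down and losing only its fixed cost of ¥317.

Shut down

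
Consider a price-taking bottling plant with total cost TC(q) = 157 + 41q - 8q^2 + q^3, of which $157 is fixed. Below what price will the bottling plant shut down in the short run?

$25 per unit

The firm shuts down when price falls below the minimum of average variable cost. AVC = VC/q = 41 - 8q + q^2.
At the minimum of AVC, MC = AVC. MC = 41 - 16q + 3q^2; setting MC = AVC gives 2q^2 - 8q = 0, so q = 4. min AVC = 25.
For P < $25 the firm produces nothing.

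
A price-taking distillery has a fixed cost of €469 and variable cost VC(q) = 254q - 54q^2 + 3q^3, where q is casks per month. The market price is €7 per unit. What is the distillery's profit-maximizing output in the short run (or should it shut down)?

Variable cost is VC = 254q - 54q^2 + 3q^3, so AVC = VC/q = 254 - 54q + 3q^2 and MC = dTC/dq = 254 - 108q + 9q^2.
The AVC parabola has its vertex at q = 54/6 = 9, where AVC = 254 - 54·9 + 3·9^2 = €11.
Since P = €7 < min AVC = €11, price fails to cover variable cost at any output.
The firm minimizes its loss by shutting down and losing only its fixed cost of €469.

Shut down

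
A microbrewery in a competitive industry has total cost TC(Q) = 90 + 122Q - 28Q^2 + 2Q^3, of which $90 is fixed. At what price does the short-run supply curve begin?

Short-run supply begins at min AVC. From VC = 122Q - 28Q^2 + 2Q^3, AVC = 122 - 28Q + 2Q^2.
dAVC/dQ = -28 + 4Q = 0 gives Q = 7. min AVC = 122 - 28·7 + 2·7^2 = 24.
For P < $24 the firm produces nothing.

$24 per unit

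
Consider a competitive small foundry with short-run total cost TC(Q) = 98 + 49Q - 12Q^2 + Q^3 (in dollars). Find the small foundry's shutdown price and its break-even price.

Shutdown price = $13; break-even price = $28

AVC = 49 - 12Q + Q^2; minimized at Q = 6, giving min AVC = $13. That is the shutdown price.
ATC = 98/Q + 49 - 12Q + Q^2. Setting dATC/dQ = −98/Q^2 − 12 + 2Q = 0 gives Q = 7 (since 2·7^3 − 12·7^2 = 98).
min ATC = 98/7 + 49 − 12·7 + 7^2 = $28. That is the break-even price.
For $13 ≤ P < $28 the firm produces at a loss; below $13 it shuts down.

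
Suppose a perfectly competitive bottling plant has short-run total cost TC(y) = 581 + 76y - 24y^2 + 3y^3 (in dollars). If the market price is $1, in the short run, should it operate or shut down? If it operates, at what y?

Shut down

Strip out fixed cost: VC = 76y - 24y^2 + 3y^3. Then AVC = 76 - 24y + 3y^2 and MC = 76 - 48y + 9y^2.
The AVC parabola has its vertex at y = 24/6 = 4, where AVC = 76 - 24·4 + 3·4^2 = $28.
Since P = $1 < min AVC = $28, price fails to cover variable cost at any output.
The firm minimizes its loss by shutting down and losing only its fixed cost of $581.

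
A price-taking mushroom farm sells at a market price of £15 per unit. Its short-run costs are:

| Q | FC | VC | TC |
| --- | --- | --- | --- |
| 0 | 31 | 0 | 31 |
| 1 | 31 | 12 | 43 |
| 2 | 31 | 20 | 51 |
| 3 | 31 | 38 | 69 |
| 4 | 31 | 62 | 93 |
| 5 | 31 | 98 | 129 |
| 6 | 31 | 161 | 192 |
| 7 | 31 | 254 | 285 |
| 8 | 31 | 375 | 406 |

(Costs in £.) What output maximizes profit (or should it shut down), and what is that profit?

Q = 2; profit = -£21

Compute π = P·Q − TC at each output: Q=0: -31; Q=1: -28; Q=2: -21; Q=3: -24; Q=4: -33; Q=5: -54; Q=6: -102; Q=7: -180; Q=8: -286.
Profit is maximized at Q = 2. AVC there is 20/2 = £10 ≤ P, so producing beats shutting down (which would give -£31).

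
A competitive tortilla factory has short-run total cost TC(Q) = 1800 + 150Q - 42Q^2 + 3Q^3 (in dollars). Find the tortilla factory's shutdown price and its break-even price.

Shutdown price = min AVC. AVC = 150 - 42Q + 3Q^2, with vertex at Q = 7 and minimum $3.
ATC = 1800/Q + 150 - 42Q + 3Q^2. Setting dATC/dQ = −1800/Q^2 − 42 + 6Q = 0 gives Q = 10 (since 6·10^3 − 42·10^2 = 1800).
min ATC = 1800/10 + 150 − 42·10 + 3·10^2 = $210. That is the break-even price.
Between these two prices the firm operates at a loss; above $210 it earns a profit.

Shutdown price = $3; break-even price = $210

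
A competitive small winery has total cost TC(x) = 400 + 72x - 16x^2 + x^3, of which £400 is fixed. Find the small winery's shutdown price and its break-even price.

Shutdown price = £8; break-even price = £52

Shutdown price = min AVC. AVC = 72 - 16x + x^2, with vertex at x = 8 and minimum £8.
ATC = 400/x + 72 - 16x + x^2. Setting dATC/dx = −400/x^2 − 16 + 2x = 0 gives x = 10 (since 2·10^3 − 16·10^2 = 400).
min ATC = 400/10 + 72 − 16·10 + 10^2 = £52. That is the break-even price.
For £8 ≤ P < £52 the firm produces at a loss; below £8 it shuts down.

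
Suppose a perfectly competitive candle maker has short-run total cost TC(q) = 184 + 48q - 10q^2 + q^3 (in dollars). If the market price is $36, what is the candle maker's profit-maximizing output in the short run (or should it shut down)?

Produce at q = 6

Strip out fixed cost: VC = 48q - 10q^2 + q^3. Then AVC = 48 - 10q + q^2 and MC = 48 - 20q + 3q^2.
The AVC parabola has its vertex at q = 10/2 = 5, where AVC = 48 - 10·5 + 5^2 = $23.
Since P = $36 ≥ min AVC = $23, price covers variable cost and the firm should produce.
Solving P = MC: 12 - 20q + 3q^2 = 0 ⇒ q = 2/3 or 6. On the upward-sloping branch, q* = 6.
Check: AVC at q = 6 is $24 ≤ P, so revenue covers variable cost.
Profit = P·q − TC = 36·6 − 328 = -$112, a loss, but smaller than the $184 fixed cost the firm would lose by shutting down.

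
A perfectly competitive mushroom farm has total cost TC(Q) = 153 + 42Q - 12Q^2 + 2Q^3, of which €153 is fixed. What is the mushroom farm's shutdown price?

The shutdown price is the minimum of AVC. VC = 42Q - 12Q^2 + 2Q^3, so AVC = 42 - 12Q + 2Q^2.
dAVC/dQ = -12 + 4Q = 0 gives Q = 3. min AVC = 42 - 12·3 + 2·3^2 = 24.
For P < €24 the firm produces nothing.

€24 per unit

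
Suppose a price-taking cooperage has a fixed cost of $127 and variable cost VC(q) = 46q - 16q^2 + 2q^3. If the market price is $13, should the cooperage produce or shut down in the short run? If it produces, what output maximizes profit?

From TC, MC = TC'(q) = 46 - 32q + 6q^2 and AVC = VC/q = 46 - 16q + 2q^2.
The AVC parabola has its vertex at q = 16/4 = 4, where AVC = 46 - 16·4 + 2·4^2 = $14.
With P < min AVC ($13 < $14), every unit sold adds to the loss.
Shutting down limits the loss to fixed cost, $127.

Shut down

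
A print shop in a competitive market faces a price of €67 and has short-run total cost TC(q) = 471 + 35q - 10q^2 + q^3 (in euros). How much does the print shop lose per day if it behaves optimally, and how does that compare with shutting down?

Profit = -€87 at q = 8

AVC = 35 - 10q + q^2; min AVC = €10 at q = 5. Since P = €67 ≥ min AVC, the firm produces.
MC = 35 - 20q + 3q^2. Setting P = MC and taking the root on the rising branch gives q* = 8.
TR = 67·8 = 536. TC = 471 + 152 = 623. Profit = 536 − 623 = -€87.
That loss of €87 beats the €471 the firm would lose by shutting down; producing recovers €384 of fixed cost.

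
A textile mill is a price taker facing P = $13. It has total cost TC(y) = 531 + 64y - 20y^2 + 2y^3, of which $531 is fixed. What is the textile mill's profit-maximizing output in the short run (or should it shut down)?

From TC, MC = TC'(y) = 64 - 40y + 6y^2 and AVC = VC/y = 64 - 20y + 2y^2.
AVC is minimized where dAVC/dy = -20 + 4y = 0, at y = 5; min AVC = 64 - 20·5 + 2·5^2 = $14.
P = $13 lies below min AVC = $14; no output level covers variable cost.
Shutting down limits the loss to fixed cost, $531.

Shut down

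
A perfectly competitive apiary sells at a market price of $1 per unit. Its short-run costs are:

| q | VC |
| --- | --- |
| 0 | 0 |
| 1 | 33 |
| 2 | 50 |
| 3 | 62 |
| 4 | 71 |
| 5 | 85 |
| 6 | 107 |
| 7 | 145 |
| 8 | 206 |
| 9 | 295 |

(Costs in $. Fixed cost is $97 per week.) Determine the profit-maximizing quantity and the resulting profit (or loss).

Profit at each row (π = 1q − TC): q=0: -97; q=1: -129; q=2: -145; q=3: -156; q=4: -164; q=5: -177; q=6: -198; q=7: -235; q=8: -295; q=9: -383.
Profit is highest at q = 0. Equivalently, the lowest AVC in the table is 85/5 ≈ $17 at q = 5, and P = $1 falls below it — price never covers variable cost, so the firm shuts down and loses only its fixed cost.

q = 0 (shut down); profit = -$97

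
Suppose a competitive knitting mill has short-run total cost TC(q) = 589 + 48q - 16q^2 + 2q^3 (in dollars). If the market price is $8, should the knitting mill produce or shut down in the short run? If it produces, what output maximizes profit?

Variable cost is VC = 48q - 16q^2 + 2q^3, so AVC = VC/q = 48 - 16q + 2q^2 and MC = dTC/dq = 48 - 32q + 6q^2.
AVC is minimized where dAVC/dq = -16 + 4q = 0, at q = 4; min AVC = 48 - 16·4 + 2·4^2 = $16.
With P < min AVC ($8 < $16), every unit sold adds to the loss.
Best response: produce nothing and absorb the $589 fixed cost.

Shut down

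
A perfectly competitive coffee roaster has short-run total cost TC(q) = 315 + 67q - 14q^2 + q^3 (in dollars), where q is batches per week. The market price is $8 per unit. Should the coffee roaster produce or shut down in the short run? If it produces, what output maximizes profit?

Shut down

From TC, MC = TC'(q) = 67 - 28q + 3q^2 and AVC = VC/q = 67 - 14q + q^2.
AVC is minimized where dAVC/dq = -14 + 2q = 0, at q = 7; min AVC = 67 - 14·7 + 7^2 = $18.
With P < min AVC ($8 < $18), every unit sold adds to the loss.
Best response: produce nothing and absorb the $315 fixed cost.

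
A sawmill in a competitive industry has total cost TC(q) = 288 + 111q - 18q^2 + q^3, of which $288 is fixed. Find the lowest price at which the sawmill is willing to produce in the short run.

$30 per unit

Short-run supply begins at min AVC. From VC = 111q - 18q^2 + q^3, AVC = 111 - 18q + q^2.
dAVC/dq = -18 + 2q = 0 gives q = 9. min AVC = 111 - 18·9 + 9^2 = 30.
The firm shuts down for any P below $30.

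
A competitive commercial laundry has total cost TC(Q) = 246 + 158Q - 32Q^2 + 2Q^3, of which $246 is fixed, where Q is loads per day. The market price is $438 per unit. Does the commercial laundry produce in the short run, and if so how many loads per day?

Strip out fixed cost: VC = 158Q - 32Q^2 + 2Q^3. Then AVC = 158 - 32Q + 2Q^2 and MC = 158 - 64Q + 6Q^2.
The AVC parabola has its vertex at Q = 32/4 = 8, where AVC = 158 - 32·8 + 2·8^2 = $30.
Since P = $438 ≥ min AVC = $30, price covers variable cost and the firm should produce.
P = MC gives -280 - 64Q + 6Q^2 = 0, with roots -10/3 and 14. Take the larger (rising MC): Q* = 14.
Check: AVC at Q = 14 is $102 ≤ P, so revenue covers variable cost.
Profit = P·Q − TC = 438·14 − 1674 = $4458.

Produce at Q = 14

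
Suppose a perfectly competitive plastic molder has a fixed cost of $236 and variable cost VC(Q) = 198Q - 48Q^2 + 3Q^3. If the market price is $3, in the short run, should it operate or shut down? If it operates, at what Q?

Shut down

Strip out fixed cost: VC = 198Q - 48Q^2 + 3Q^3. Then AVC = 198 - 48Q + 3Q^2 and MC = 198 - 96Q + 9Q^2.
The AVC parabola has its vertex at Q = 48/6 = 8, where AVC = 198 - 48·8 + 3·8^2 = $6.
With P < min AVC ($3 < $6), every unit sold adds to the loss.
Shutting down limits the loss to fixed cost, $236.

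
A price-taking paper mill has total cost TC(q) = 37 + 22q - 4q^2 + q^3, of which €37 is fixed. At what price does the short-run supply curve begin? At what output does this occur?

Short-run supply begins at min AVC. From VC = 22q - 4q^2 + q^3, AVC = 22 - 4q + q^2.
dAVC/dq = -4 + 2q = 0 gives q = 2. min AVC = 22 - 4·2 + 2^2 = 18.
So the shutdown price is €18.

€18 per unit, at q = 2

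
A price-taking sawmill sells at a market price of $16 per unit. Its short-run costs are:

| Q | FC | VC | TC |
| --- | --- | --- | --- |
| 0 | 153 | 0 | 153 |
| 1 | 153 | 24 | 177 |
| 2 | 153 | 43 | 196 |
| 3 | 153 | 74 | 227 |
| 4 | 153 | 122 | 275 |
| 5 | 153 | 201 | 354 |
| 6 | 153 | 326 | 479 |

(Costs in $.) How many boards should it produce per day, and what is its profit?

Compute π = P·Q − TC at each output: Q=0: -153; Q=1: -161; Q=2: -164; Q=3: -179; Q=4: -211; Q=5: -274; Q=6: -383.
Profit is highest at Q = 0. Equivalently, the lowest AVC in the table is 43/2 ≈ $21.50 at Q = 2, and P = $16 falls below it — price never covers variable cost, so the firm shuts down and loses only its fixed cost.

Q = 0 (shut down); profit = -$153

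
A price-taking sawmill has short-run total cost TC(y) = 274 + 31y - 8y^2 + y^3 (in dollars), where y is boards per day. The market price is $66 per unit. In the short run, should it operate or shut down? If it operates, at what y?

Produce at y = 7

From TC, MC = TC'(y) = 31 - 16y + 3y^2 and AVC = VC/y = 31 - 8y + y^2.
AVC hits its minimum where MC = AVC, at y = 4, giving min AVC = 31 - 8·4 + 4^2 = $15.
Because $66 ≥ $15, revenue can cover variable cost; the firm operates.
P = MC gives -35 - 16y + 3y^2 = 0, with roots -5/3 and 7. Take the larger (rising MC): y* = 7.
Check: AVC at y = 7 is $24 ≤ P, so revenue covers variable cost.
Profit = P·y − TC = 66·7 − 442 = $20.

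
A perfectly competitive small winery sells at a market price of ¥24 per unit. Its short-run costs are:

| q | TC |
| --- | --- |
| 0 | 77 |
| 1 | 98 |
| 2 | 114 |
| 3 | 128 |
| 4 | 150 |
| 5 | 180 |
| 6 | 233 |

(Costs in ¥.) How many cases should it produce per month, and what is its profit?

q = 4; profit = -¥54

Tabulate TR − TC: q=0: -77; q=1: -74; q=2: -66; q=3: -56; q=4: -54; q=5: -60; q=6: -89.
Profit is maximized at q = 4. AVC there is 73/4 = ¥18.25 ≤ P, so producing beats shutting down (which would give -¥77).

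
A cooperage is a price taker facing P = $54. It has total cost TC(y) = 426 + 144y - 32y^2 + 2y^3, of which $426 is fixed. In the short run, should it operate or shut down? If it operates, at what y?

Produce at y = 9

From TC, MC = TC'(y) = 144 - 64y + 6y^2 and AVC = VC/y = 144 - 32y + 2y^2.
AVC is minimized where dAVC/dy = -32 + 4y = 0, at y = 8; min AVC = 144 - 32·8 + 2·8^2 = $16.
Because $54 ≥ $16, revenue can cover variable cost; the firm operates.
Solving P = MC: 90 - 64y + 6y^2 = 0 ⇒ y = 5/3 or 9. On the upward-sloping branch, y* = 9.
Check: AVC at y = 9 is $18 ≤ P, so revenue covers variable cost.
Profit = P·y − TC = 54·9 − 588 = -$102, a loss, but smaller than the $426 fixed cost the firm would lose by shutting down.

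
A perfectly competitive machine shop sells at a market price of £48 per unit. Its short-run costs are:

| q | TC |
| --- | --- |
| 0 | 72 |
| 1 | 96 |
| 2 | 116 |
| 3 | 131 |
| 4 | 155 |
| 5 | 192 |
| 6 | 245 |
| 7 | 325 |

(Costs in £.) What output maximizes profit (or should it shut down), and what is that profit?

q = 5; profit = £48

Profit at each row (π = 48q − TC): q=0: -72; q=1: -48; q=2: -20; q=3: 13; q=4: 37; q=5: 48; q=6: 43; q=7: 11.
Profit is maximized at q = 5. AVC there is 120/5 = £24 ≤ P, so producing beats shutting down (which would give -£72).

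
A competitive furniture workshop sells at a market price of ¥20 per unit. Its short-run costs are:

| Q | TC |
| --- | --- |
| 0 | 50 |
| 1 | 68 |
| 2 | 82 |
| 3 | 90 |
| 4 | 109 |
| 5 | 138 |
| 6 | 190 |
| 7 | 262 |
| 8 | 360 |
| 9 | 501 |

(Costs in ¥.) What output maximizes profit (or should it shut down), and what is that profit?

Profit at each row (π = 20Q − TC): Q=0: -50; Q=1: -48; Q=2: -42; Q=3: -30; Q=4: -29; Q=5: -38; Q=6: -70; Q=7: -122; Q=8: -200; Q=9: -321.
Profit is maximized at Q = 4. AVC there is 59/4 = ¥14.75 ≤ P, so producing beats shutting down (which would give -¥50).

Q = 4; profit = -¥29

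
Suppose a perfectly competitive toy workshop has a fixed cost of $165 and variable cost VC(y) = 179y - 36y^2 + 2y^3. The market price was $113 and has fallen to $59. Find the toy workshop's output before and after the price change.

AVC = 179 - 36y + 2y^2, minimized at y = 9 where min AVC = $17. MC = 179 - 72y + 6y^2.
With P = $113 above the shutdown price, P = MC gives y = 11.
At P = $59 ≥ min AVC, set P = MC: y = 10. The firm stays open but cuts output.

Output falls from 11 to 10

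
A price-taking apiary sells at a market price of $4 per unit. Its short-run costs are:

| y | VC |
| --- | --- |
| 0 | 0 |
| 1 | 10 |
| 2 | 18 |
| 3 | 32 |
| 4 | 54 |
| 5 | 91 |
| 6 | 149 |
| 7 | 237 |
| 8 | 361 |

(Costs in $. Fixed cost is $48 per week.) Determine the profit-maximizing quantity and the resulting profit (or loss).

Profit at each row (π = 4y − TC): y=0: -48; y=1: -54; y=2: -58; y=3: -68; y=4: -86; y=5: -119; y=6: -173; y=7: -257; y=8: -377.
Profit is highest at y = 0. Equivalently, the lowest AVC in the table is 18/2 ≈ $9 at y = 2, and P = $4 falls below it — price never covers variable cost, so the firm shuts down and loses only its fixed cost.

y = 0 (shut down); profit = -$48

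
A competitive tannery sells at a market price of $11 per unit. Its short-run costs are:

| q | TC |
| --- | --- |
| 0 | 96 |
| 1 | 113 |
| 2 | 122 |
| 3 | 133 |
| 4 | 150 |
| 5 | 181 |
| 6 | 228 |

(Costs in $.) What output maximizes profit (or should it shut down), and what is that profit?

q = 0 (shut down); profit = -$96

Tabulate TR − TC: q=0: -96; q=1: -102; q=2: -100; q=3: -100; q=4: -106; q=5: -126; q=6: -162.
Profit is highest at q = 0. Equivalently, the lowest AVC in the table is 37/3 ≈ $12.33 at q = 3, and P = $11 falls below it — price never covers variable cost, so the firm shuts down and loses only its fixed cost.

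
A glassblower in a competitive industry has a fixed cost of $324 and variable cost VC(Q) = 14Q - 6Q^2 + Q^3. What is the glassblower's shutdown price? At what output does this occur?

$5 per unit, at Q = 3

Short-run supply begins at min AVC. From VC = 14Q - 6Q^2 + Q^3, AVC = 14 - 6Q + Q^2.
At the minimum of AVC, MC = AVC. MC = 14 - 12Q + 3Q^2; setting MC = AVC gives 2Q^2 - 6Q = 0, so Q = 3. min AVC = 5.
For P < $5 the firm produces nothing.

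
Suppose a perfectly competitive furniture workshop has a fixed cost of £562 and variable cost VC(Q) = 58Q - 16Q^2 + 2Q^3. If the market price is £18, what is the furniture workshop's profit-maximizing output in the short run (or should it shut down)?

Shut down

Strip out fixed cost: VC = 58Q - 16Q^2 + 2Q^3. Then AVC = 58 - 16Q + 2Q^2 and MC = 58 - 32Q + 6Q^2.
The AVC parabola has its vertex at Q = 16/4 = 4, where AVC = 58 - 16·4 + 2·4^2 = £26.
With P < min AVC (£18 < £26), every unit sold adds to the loss.
Shutting down limits the loss to fixed cost, £562.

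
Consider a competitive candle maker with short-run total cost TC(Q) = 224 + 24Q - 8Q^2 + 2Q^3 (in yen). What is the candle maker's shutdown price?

The firm shuts down when price falls below the minimum of average variable cost. AVC = VC/Q = 24 - 8Q + 2Q^2.
At the minimum of AVC, MC = AVC. MC = 24 - 16Q + 6Q^2; setting MC = AVC gives 4Q^2 - 8Q = 0, so Q = 2. min AVC = 16.
For P < ¥16 the firm produces nothing.

¥16 per unit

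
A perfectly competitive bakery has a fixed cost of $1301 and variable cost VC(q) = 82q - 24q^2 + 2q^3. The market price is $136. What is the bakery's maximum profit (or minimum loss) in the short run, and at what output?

Profit = -$329 at q = 9

AVC = 82 - 24q + 2q^2 has its minimum $10 at q = 6; price $136 clears that bar, so the firm operates.
MC = 82 - 48q + 6q^2. Setting P = MC and taking the root on the rising branch gives q* = 9.
TR = 136·9 = 1224. TC = 1301 + 252 = 1553. Profit = 1224 − 1553 = -$329.
Shutting down would mean losing the fixed cost of $1301, so operating at a loss of $329 is better by $972.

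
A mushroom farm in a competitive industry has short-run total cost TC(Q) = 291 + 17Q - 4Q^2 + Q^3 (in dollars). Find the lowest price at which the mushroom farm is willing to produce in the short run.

Short-run supply begins at min AVC. From VC = 17Q - 4Q^2 + Q^3, AVC = 17 - 4Q + Q^2.
dAVC/dQ = -4 + 2Q = 0 gives Q = 2. min AVC = 17 - 4·2 + 2^2 = 13.
The firm shuts down for any P below $13.

$13 per unit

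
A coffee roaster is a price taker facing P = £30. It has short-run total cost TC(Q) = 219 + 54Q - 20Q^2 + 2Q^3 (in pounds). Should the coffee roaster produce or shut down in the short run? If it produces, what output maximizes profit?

Produce at Q = 6

Variable cost is VC = 54Q - 20Q^2 + 2Q^3, so AVC = VC/Q = 54 - 20Q + 2Q^2 and MC = dTC/dQ = 54 - 40Q + 6Q^2.
AVC hits its minimum where MC = AVC, at Q = 5, giving min AVC = 54 - 20·5 + 2·5^2 = £4.
P = £30 exceeds min AVC = £4, so the firm stays open.
Solving P = MC: 24 - 40Q + 6Q^2 = 0 ⇒ Q = 2/3 or 6. On the upward-sloping branch, Q* = 6.
Check: AVC at Q = 6 is £6 ≤ P, so revenue covers variable cost.
Profit = P·Q − TC = 30·6 − 255 = -£75, a loss, but smaller than the £219 fixed cost the firm would lose by shutting down.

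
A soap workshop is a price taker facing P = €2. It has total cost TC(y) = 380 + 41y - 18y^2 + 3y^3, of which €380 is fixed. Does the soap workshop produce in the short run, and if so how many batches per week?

Strip out fixed cost: VC = 41y - 18y^2 + 3y^3. Then AVC = 41 - 18y + 3y^2 and MC = 41 - 36y + 9y^2.
AVC hits its minimum where MC = AVC, at y = 3, giving min AVC = 41 - 18·3 + 3·3^2 = €14.
Since P = €2 < min AVC = €14, price fails to cover variable cost at any output.
Best response: produce nothing and absorb the €380 fixed cost.

Shut down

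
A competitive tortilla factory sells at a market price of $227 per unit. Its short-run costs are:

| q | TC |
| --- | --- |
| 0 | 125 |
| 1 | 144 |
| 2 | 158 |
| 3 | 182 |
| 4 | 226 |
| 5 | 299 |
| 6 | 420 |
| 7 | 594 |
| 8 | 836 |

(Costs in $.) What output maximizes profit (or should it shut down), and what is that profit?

Profit at each row (π = 227q − TC): q=0: -125; q=1: 83; q=2: 296; q=3: 499; q=4: 682; q=5: 836; q=6: 942; q=7: 995; q=8: 980.
Profit is maximized at q = 7. AVC there is 469/7 = $67 ≤ P, so producing beats shutting down (which would give -$125).

q = 7; profit = $995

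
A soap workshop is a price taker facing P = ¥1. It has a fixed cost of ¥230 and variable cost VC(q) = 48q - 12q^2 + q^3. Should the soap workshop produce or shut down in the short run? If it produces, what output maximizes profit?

Shut down

Strip out fixed cost: VC = 48q - 12q^2 + q^3. Then AVC = 48 - 12q + q^2 and MC = 48 - 24q + 3q^2.
AVC is minimized where dAVC/dq = -12 + 2q = 0, at q = 6; min AVC = 48 - 12·6 + 6^2 = ¥12.
Since P = ¥1 < min AVC = ¥12, price fails to cover variable cost at any output.
The firm minimizes its loss by shutting down and losing only its fixed cost of ¥230.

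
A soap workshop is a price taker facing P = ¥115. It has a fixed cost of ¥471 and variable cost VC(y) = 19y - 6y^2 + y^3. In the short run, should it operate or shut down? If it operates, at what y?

Produce at y = 8

Strip out fixed cost: VC = 19y - 6y^2 + y^3. Then AVC = 19 - 6y + y^2 and MC = 19 - 12y + 3y^2.
The AVC parabola has its vertex at y = 6/2 = 3, where AVC = 19 - 6·3 + 3^2 = ¥10.
Because ¥115 ≥ ¥10, revenue can cover variable cost; the firm operates.
P = MC gives -96 - 12y + 3y^2 = 0, with roots -4 and 8. Take the larger (rising MC): y* = 8.
Check: AVC at y = 8 is ¥35 ≤ P, so revenue covers variable cost.
Profit = P·y − TC = 115·8 − 751 = ¥169.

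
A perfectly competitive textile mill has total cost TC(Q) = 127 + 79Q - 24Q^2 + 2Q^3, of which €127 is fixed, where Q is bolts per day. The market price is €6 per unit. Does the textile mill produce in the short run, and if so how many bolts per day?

Strip out fixed cost: VC = 79Q - 24Q^2 + 2Q^3. Then AVC = 79 - 24Q + 2Q^2 and MC = 79 - 48Q + 6Q^2.
The AVC parabola has its vertex at Q = 24/4 = 6, where AVC = 79 - 24·6 + 2·6^2 = €7.
Since P = €6 < min AVC = €7, price fails to cover variable cost at any output.
The firm minimizes its loss by shutting down and losing only its fixed cost of €127.

Shut down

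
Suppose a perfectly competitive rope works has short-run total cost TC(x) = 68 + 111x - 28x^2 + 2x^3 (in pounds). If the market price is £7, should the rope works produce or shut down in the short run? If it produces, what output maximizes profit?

Shut down

Variable cost is VC = 111x - 28x^2 + 2x^3, so AVC = VC/x = 111 - 28x + 2x^2 and MC = dTC/dx = 111 - 56x + 6x^2.
AVC hits its minimum where MC = AVC, at x = 7, giving min AVC = 111 - 28·7 + 2·7^2 = £13.
With P < min AVC (£7 < £13), every unit sold adds to the loss.
Best response: produce nothing and absorb the £68 fixed cost.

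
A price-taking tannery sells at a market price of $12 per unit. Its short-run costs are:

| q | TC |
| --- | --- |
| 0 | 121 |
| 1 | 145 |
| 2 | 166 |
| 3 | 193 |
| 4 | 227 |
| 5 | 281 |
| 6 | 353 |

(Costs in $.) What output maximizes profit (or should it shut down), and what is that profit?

Tabulate TR − TC: q=0: -121; q=1: -133; q=2: -142; q=3: -157; q=4: -179; q=5: -221; q=6: -281.
Profit is highest at q = 0. Equivalently, the lowest AVC in the table is 45/2 ≈ $22.50 at q = 2, and P = $12 falls below it — price never covers variable cost, so the firm shuts down and loses only its fixed cost.

q = 0 (shut down); profit = -$121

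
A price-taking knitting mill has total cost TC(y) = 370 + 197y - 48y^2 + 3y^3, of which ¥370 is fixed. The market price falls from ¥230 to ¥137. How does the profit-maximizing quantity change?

AVC = 197 - 48y + 3y^2, minimized at y = 8 where min AVC = ¥5. MC = 197 - 96y + 9y^2.
At P = ¥230 ≥ min AVC, set P = MC on the rising branch: y = 11.
At P = ¥137 ≥ min AVC, set P = MC: y = 10. The firm stays open but cuts output.

Output falls from 11 to 10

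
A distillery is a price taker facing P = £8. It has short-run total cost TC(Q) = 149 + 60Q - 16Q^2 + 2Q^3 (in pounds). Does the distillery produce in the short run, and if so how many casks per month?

From TC, MC = TC'(Q) = 60 - 32Q + 6Q^2 and AVC = VC/Q = 60 - 16Q + 2Q^2.
AVC hits its minimum where MC = AVC, at Q = 4, giving min AVC = 60 - 16·4 + 2·4^2 = £28.
Since P = £8 < min AVC = £28, price fails to cover variable cost at any output.
The firm minimizes its loss by shutting down and losing only its fixed cost of £149.

Shut down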